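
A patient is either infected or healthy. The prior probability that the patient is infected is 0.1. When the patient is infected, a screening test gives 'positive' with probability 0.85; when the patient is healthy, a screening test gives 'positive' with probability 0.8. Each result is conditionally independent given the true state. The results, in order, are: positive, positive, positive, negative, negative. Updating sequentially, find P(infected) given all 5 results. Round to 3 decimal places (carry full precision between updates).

0.070

After 'positive': P(infected) = 0.85·0.1000 / (0.85·0.1000 + 0.8·0.9000) ≈ 0.1056
After 'positive': P(infected) = 0.85·0.1056 / (0.85·0.1056 + 0.8·0.8944) ≈ 0.1115
After 'positive': P(infected) = 0.85·0.1115 / (0.85·0.1115 + 0.8·0.8885) ≈ 0.1176
After 'negative': P(infected) = 0.15·0.1176 / (0.15·0.1176 + 0.2·0.8824) ≈ 0.0909
After 'negative': P(infected) = 0.15·0.0909 / (0.15·0.0909 + 0.2·0.9091) ≈ 0.0697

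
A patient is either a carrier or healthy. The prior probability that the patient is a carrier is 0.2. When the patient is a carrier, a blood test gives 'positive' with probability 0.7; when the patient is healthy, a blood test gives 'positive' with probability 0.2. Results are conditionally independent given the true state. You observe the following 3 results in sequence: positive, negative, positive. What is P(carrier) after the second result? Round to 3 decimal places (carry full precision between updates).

After 'positive': P(carrier) = 0.7·0.2000 / (0.7·0.2000 + 0.2·0.8000) ≈ 0.4667
After 'negative': P(carrier) = 0.3·0.4667 / (0.3·0.4667 + 0.8·0.5333) ≈ 0.2471

0.247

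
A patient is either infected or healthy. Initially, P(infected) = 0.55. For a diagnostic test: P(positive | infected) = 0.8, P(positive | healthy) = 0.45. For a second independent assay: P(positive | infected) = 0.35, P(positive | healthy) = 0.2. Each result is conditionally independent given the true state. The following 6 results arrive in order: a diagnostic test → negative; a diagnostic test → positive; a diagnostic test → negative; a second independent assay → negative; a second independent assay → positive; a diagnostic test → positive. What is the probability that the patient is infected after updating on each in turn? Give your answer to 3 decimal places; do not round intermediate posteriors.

After a diagnostic test='negative': P(infected) = 0.2·0.5500 / (0.2·0.5500 + 0.55·0.4500) ≈ 0.3077
After a diagnostic test='positive': P(infected) = 0.8·0.3077 / (0.8·0.3077 + 0.45·0.6923) ≈ 0.4414
After a diagnostic test='negative': P(infected) = 0.2·0.4414 / (0.2·0.4414 + 0.55·0.5586) ≈ 0.2232
After a second independent assay='negative': P(infected) = 0.65·0.2232 / (0.65·0.2232 + 0.8·0.7768) ≈ 0.1893
After a second independent assay='positive': P(infected) = 0.35·0.1893 / (0.35·0.1893 + 0.2·0.8107) ≈ 0.2900
After a diagnostic test='positive': P(infected) = 0.8·0.2900 / (0.8·0.2900 + 0.45·0.7100) ≈ 0.4207

0.421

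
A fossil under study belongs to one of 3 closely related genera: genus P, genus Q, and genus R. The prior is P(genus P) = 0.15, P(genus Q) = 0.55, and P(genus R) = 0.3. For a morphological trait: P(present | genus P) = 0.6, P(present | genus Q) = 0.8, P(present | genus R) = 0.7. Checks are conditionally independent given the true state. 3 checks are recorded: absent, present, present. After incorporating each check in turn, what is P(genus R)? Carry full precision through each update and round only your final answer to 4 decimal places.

0.3240

Each posterior becomes the prior for the next update.
After 'absent': normaliser = 0.4·0.1500 + 0.2·0.5500 + 0.3·0.3000; P(genus P) ≈ 0.2308, P(genus Q) ≈ 0.4231, P(genus R) ≈ 0.3462
After 'present': normaliser = 0.6·0.2308 + 0.8·0.4231 + 0.7·0.3462; P(genus P) ≈ 0.1925, P(genus Q) ≈ 0.4706, P(genus R) ≈ 0.3369
After 'present': normaliser = 0.6·0.1925 + 0.8·0.4706 + 0.7·0.3369; P(genus P) ≈ 0.1587, P(genus Q) ≈ 0.5173, P(genus R) ≈ 0.3240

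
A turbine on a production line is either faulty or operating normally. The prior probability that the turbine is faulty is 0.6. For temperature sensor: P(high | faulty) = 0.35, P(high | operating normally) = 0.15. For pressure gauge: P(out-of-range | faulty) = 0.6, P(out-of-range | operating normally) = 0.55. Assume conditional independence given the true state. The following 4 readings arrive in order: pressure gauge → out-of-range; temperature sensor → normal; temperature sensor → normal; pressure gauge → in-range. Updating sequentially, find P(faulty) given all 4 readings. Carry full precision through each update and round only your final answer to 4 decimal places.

0.4596

Apply Bayes' rule sequentially, carrying P(faulty) forward.
After pressure gauge='out-of-range': P(faulty) = 0.6·0.6000 / (0.6·0.6000 + 0.55·0.4000) ≈ 0.6207
After temperature sensor='normal': P(faulty) = 0.65·0.6207 / (0.65·0.6207 + 0.85·0.3793) ≈ 0.5558
After temperature sensor='normal': P(faulty) = 0.65·0.5558 / (0.65·0.5558 + 0.85·0.4442) ≈ 0.4890
After pressure gauge='in-range': P(faulty) = 0.4·0.4890 / (0.4·0.4890 + 0.45·0.5110) ≈ 0.4596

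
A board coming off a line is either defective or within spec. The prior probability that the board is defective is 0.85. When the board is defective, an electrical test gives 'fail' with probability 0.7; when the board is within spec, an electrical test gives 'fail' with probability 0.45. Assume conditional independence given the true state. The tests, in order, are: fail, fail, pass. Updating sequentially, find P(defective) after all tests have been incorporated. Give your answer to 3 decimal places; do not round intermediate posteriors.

After 'fail': P(defective) = 0.7·0.8500 / (0.7·0.8500 + 0.45·0.1500) ≈ 0.8981
After 'fail': P(defective) = 0.7·0.8981 / (0.7·0.8981 + 0.45·0.1019) ≈ 0.9320
After 'pass': P(defective) = 0.3·0.9320 / (0.3·0.9320 + 0.55·0.0680) ≈ 0.8821

0.882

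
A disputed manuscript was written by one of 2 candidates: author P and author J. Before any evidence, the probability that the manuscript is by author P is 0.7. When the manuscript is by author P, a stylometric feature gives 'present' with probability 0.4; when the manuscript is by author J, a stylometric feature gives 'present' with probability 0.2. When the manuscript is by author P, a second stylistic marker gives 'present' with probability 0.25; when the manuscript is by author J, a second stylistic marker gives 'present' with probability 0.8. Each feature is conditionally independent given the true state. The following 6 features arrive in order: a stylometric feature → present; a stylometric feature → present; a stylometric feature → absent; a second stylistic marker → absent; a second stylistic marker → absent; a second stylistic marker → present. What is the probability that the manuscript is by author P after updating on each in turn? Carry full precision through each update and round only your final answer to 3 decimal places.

0.969

After a stylometric feature='present': P(author P) = 0.4·0.7000 / (0.4·0.7000 + 0.2·0.3000) ≈ 0.8235
After a stylometric feature='present': P(author P) = 0.4·0.8235 / (0.4·0.8235 + 0.2·0.1765) ≈ 0.9032
After a stylometric feature='absent': P(author P) = 0.6·0.9032 / (0.6·0.9032 + 0.8·0.0968) ≈ 0.8750
After a second stylistic marker='absent': P(author P) = 0.75·0.8750 / (0.75·0.8750 + 0.2·0.1250) ≈ 0.9633
After a second stylistic marker='absent': P(author P) = 0.75·0.9633 / (0.75·0.9633 + 0.2·0.0367) ≈ 0.9899
After a second stylistic marker='present': P(author P) = 0.25·0.9899 / (0.25·0.9899 + 0.8·0.0101) ≈ 0.9685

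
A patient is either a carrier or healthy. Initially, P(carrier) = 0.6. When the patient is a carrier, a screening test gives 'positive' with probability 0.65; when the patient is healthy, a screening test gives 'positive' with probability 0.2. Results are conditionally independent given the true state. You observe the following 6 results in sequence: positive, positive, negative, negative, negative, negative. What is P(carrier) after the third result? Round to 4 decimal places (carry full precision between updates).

After 'positive': P(carrier) = 0.65·0.6000 / (0.65·0.6000 + 0.2·0.4000) ≈ 0.8298
After 'positive': P(carrier) = 0.65·0.8298 / (0.65·0.8298 + 0.2·0.1702) ≈ 0.9406
After 'negative': P(carrier) = 0.35·0.9406 / (0.35·0.9406 + 0.8·0.0594) ≈ 0.8739

0.8739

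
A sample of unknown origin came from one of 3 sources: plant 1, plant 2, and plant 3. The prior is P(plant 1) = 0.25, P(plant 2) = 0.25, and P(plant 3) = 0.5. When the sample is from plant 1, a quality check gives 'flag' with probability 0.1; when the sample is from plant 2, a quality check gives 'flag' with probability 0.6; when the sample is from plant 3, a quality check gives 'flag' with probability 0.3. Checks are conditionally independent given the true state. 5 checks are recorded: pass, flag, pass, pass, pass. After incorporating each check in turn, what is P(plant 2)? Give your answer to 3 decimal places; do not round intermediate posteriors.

0.068

After 'pass': normaliser = 0.9·0.2500 + 0.4·0.2500 + 0.7·0.5000; P(plant 1) ≈ 0.3333, P(plant 2) ≈ 0.1481, P(plant 3) ≈ 0.5185
After 'flag': normaliser = 0.1·0.3333 + 0.6·0.1481 + 0.3·0.5185; P(plant 1) ≈ 0.1200, P(plant 2) ≈ 0.3200, P(plant 3) ≈ 0.5600
After 'pass': normaliser = 0.9·0.1200 + 0.4·0.3200 + 0.7·0.5600; P(plant 1) ≈ 0.1720, P(plant 2) ≈ 0.2038, P(plant 3) ≈ 0.6242
After 'pass': normaliser = 0.9·0.1720 + 0.4·0.2038 + 0.7·0.6242; P(plant 1) ≈ 0.2299, P(plant 2) ≈ 0.1211, P(plant 3) ≈ 0.6490
After 'pass': normaliser = 0.9·0.2299 + 0.4·0.1211 + 0.7·0.6490; P(plant 1) ≈ 0.2916, P(plant 2) ≈ 0.0683, P(plant 3) ≈ 0.6402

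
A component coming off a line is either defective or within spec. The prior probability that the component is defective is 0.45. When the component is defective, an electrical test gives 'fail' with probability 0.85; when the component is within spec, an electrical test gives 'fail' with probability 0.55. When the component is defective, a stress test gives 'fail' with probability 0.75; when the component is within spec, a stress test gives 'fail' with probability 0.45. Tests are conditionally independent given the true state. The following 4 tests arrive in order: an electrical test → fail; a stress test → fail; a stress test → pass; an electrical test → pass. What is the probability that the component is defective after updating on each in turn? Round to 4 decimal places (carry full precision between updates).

Each posterior becomes the prior for the next update.
After an electrical test='fail': P(defective) = 0.85·0.4500 / (0.85·0.4500 + 0.55·0.5500) ≈ 0.5584
After a stress test='fail': P(defective) = 0.75·0.5584 / (0.75·0.5584 + 0.45·0.4416) ≈ 0.6782
After a stress test='pass': P(defective) = 0.25·0.6782 / (0.25·0.6782 + 0.55·0.3218) ≈ 0.4893
After an electrical test='pass': P(defective) = 0.15·0.4893 / (0.15·0.4893 + 0.45·0.5107) ≈ 0.2420

0.2420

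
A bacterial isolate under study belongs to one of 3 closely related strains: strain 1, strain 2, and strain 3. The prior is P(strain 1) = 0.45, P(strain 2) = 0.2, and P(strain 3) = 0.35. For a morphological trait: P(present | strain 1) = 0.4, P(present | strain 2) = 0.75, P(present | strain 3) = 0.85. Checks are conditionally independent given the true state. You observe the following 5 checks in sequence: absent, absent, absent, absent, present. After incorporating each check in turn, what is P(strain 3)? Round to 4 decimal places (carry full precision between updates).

0.0063

After 'absent': normaliser = 0.6·0.4500 + 0.25·0.2000 + 0.15·0.3500; P(strain 1) ≈ 0.7248, P(strain 2) ≈ 0.1342, P(strain 3) ≈ 0.1409
After 'absent': normaliser = 0.6·0.7248 + 0.25·0.1342 + 0.15·0.1409; P(strain 1) ≈ 0.8883, P(strain 2) ≈ 0.0685, P(strain 3) ≈ 0.0432
After 'absent': normaliser = 0.6·0.8883 + 0.25·0.0685 + 0.15·0.0432; P(strain 1) ≈ 0.9576, P(strain 2) ≈ 0.0308, P(strain 3) ≈ 0.0116
After 'absent': normaliser = 0.6·0.9576 + 0.25·0.0308 + 0.15·0.0116; P(strain 1) ≈ 0.9838, P(strain 2) ≈ 0.0132, P(strain 3) ≈ 0.0030
After 'present': normaliser = 0.4·0.9838 + 0.75·0.0132 + 0.85·0.0030; P(strain 1) ≈ 0.9694, P(strain 2) ≈ 0.0243, P(strain 3) ≈ 0.0063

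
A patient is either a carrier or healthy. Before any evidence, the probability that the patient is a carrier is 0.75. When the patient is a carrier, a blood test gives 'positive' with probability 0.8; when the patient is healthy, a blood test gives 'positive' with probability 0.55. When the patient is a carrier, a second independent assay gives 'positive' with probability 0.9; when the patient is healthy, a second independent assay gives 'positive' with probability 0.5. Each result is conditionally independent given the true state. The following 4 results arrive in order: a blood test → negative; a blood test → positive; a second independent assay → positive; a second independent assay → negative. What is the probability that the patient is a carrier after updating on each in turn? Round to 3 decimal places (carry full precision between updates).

After a blood test='negative': P(carrier) = 0.2·0.7500 / (0.2·0.7500 + 0.45·0.2500) ≈ 0.5714
After a blood test='positive': P(carrier) = 0.8·0.5714 / (0.8·0.5714 + 0.55·0.4286) ≈ 0.6598
After a second independent assay='positive': P(carrier) = 0.9·0.6598 / (0.9·0.6598 + 0.5·0.3402) ≈ 0.7773
After a second independent assay='negative': P(carrier) = 0.1·0.7773 / (0.1·0.7773 + 0.5·0.2227) ≈ 0.4111

0.411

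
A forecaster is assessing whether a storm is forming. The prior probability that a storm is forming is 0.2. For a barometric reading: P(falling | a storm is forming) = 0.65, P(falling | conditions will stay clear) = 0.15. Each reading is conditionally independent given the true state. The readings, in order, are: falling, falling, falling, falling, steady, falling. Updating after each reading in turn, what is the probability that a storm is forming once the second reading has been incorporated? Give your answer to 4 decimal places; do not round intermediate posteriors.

After 'falling': P(storm) = 0.65·0.2000 / (0.65·0.2000 + 0.15·0.8000) ≈ 0.5200
After 'falling': P(storm) = 0.65·0.5200 / (0.65·0.5200 + 0.15·0.4800) ≈ 0.8244

0.8244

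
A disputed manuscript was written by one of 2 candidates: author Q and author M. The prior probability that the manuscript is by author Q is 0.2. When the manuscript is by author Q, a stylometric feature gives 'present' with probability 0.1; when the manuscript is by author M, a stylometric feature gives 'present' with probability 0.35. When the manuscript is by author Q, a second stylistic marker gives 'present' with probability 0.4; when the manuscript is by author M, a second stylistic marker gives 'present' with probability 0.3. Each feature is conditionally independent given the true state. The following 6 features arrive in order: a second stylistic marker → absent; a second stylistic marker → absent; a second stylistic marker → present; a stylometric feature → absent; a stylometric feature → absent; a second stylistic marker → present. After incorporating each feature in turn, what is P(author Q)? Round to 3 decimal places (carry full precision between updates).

After a second stylistic marker='absent': P(author Q) = 0.6·0.2000 / (0.6·0.2000 + 0.7·0.8000) ≈ 0.1765
After a second stylistic marker='absent': P(author Q) = 0.6·0.1765 / (0.6·0.1765 + 0.7·0.8235) ≈ 0.1552
After a second stylistic marker='present': P(author Q) = 0.4·0.1552 / (0.4·0.1552 + 0.3·0.8448) ≈ 0.1967
After a stylometric feature='absent': P(author Q) = 0.9·0.1967 / (0.9·0.1967 + 0.65·0.8033) ≈ 0.2532
After a stylometric feature='absent': P(author Q) = 0.9·0.2532 / (0.9·0.2532 + 0.65·0.7468) ≈ 0.3195
After a second stylistic marker='present': P(author Q) = 0.4·0.3195 / (0.4·0.3195 + 0.3·0.6805) ≈ 0.3850

0.385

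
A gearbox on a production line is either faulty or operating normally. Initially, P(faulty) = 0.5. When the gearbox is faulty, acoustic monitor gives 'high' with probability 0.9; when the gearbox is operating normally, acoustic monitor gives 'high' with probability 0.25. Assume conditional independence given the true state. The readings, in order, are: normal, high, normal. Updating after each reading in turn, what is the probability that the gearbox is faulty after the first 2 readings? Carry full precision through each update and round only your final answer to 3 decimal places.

After 'normal': P(faulty) = 0.1·0.5000 / (0.1·0.5000 + 0.75·0.5000) ≈ 0.1176
After 'high': P(faulty) = 0.9·0.1176 / (0.9·0.1176 + 0.25·0.8824) ≈ 0.3243

0.324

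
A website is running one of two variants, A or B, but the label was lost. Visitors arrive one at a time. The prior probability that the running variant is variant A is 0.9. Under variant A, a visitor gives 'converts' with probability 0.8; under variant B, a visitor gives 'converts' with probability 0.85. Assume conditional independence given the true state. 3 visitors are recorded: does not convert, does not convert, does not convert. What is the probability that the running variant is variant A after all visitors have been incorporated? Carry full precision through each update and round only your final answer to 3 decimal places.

Apply Bayes' rule sequentially, carrying P(A) forward.
After 'does not convert': P(A) = 0.2·0.9000 / (0.2·0.9000 + 0.15·0.1000) ≈ 0.9231
After 'does not convert': P(A) = 0.2·0.9231 / (0.2·0.9231 + 0.15·0.0769) ≈ 0.9412
After 'does not convert': P(A) = 0.2·0.9412 / (0.2·0.9412 + 0.15·0.0588) ≈ 0.9552

0.955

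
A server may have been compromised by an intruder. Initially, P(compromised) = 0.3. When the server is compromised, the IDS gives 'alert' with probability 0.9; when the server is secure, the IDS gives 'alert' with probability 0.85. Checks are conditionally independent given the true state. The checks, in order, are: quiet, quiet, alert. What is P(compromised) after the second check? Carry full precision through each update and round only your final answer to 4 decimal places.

After 'quiet': P(compromised) = 0.1·0.3000 / (0.1·0.3000 + 0.15·0.7000) ≈ 0.2222
After 'quiet': P(compromised) = 0.1·0.2222 / (0.1·0.2222 + 0.15·0.7778) ≈ 0.1600

0.1600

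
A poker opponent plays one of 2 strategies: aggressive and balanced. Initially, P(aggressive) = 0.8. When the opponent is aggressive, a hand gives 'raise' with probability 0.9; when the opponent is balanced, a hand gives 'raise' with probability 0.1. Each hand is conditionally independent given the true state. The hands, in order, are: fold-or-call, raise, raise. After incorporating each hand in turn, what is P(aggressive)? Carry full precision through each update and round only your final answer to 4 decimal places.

After 'fold-or-call': P(aggressive) = 0.1·0.8000 / (0.1·0.8000 + 0.9·0.2000) ≈ 0.3077
After 'raise': P(aggressive) = 0.9·0.3077 / (0.9·0.3077 + 0.1·0.6923) ≈ 0.8000
After 'raise': P(aggressive) = 0.9·0.8000 / (0.9·0.8000 + 0.1·0.2000) ≈ 0.9730

0.9730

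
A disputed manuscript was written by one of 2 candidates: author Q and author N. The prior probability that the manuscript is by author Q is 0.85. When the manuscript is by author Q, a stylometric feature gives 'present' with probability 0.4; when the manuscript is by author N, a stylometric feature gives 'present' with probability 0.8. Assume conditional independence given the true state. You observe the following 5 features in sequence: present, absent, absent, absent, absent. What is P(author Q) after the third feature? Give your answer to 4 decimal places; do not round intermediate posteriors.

After 'present': P(author Q) = 0.4·0.8500 / (0.4·0.8500 + 0.8·0.1500) ≈ 0.7391
After 'absent': P(author Q) = 0.6·0.7391 / (0.6·0.7391 + 0.2·0.2609) ≈ 0.8947
After 'absent': P(author Q) = 0.6·0.8947 / (0.6·0.8947 + 0.2·0.1053) ≈ 0.9623

0.9623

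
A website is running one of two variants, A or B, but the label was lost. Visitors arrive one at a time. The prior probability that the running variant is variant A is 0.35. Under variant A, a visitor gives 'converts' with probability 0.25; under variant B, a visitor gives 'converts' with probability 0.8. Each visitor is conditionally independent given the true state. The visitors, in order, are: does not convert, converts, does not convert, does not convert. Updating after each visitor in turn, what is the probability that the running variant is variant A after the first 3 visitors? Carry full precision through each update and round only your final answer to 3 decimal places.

0.703

Apply Bayes' rule sequentially, carrying P(A) forward.
After 'does not convert': P(A) = 0.75·0.3500 / (0.75·0.3500 + 0.2·0.6500) ≈ 0.6688
After 'converts': P(A) = 0.25·0.6688 / (0.25·0.6688 + 0.8·0.3312) ≈ 0.3869
After 'does not convert': P(A) = 0.75·0.3869 / (0.75·0.3869 + 0.2·0.6131) ≈ 0.7029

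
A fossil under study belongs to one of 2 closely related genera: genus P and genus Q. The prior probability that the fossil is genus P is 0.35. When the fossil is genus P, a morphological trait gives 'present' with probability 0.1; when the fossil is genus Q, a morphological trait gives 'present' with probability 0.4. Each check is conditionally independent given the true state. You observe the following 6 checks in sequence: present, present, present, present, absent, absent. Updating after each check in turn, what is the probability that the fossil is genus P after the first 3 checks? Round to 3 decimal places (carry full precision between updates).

0.008

After 'present': P(genus P) = 0.1·0.3500 / (0.1·0.3500 + 0.4·0.6500) ≈ 0.1186
After 'present': P(genus P) = 0.1·0.1186 / (0.1·0.1186 + 0.4·0.8814) ≈ 0.0326
After 'present': P(genus P) = 0.1·0.0326 / (0.1·0.0326 + 0.4·0.9674) ≈ 0.0083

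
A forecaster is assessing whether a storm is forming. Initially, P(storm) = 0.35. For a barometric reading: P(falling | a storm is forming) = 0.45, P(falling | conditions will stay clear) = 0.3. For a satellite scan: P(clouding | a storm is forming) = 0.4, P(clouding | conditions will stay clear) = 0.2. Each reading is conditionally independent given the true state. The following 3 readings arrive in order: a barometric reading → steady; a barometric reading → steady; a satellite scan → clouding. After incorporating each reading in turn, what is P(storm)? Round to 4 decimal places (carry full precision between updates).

After a barometric reading='steady': P(storm) = 0.55·0.3500 / (0.55·0.3500 + 0.7·0.6500) ≈ 0.2973
After a barometric reading='steady': P(storm) = 0.55·0.2973 / (0.55·0.2973 + 0.7·0.7027) ≈ 0.2495
After a satellite scan='clouding': P(storm) = 0.4·0.2495 / (0.4·0.2495 + 0.2·0.7505) ≈ 0.3993

0.3993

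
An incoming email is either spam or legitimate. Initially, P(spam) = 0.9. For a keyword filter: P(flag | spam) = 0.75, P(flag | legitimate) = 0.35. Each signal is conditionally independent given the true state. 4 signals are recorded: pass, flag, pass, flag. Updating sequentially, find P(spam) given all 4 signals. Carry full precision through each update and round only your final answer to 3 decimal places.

0.859

After 'pass': P(spam) = 0.25·0.9000 / (0.25·0.9000 + 0.65·0.1000) ≈ 0.7759
After 'flag': P(spam) = 0.75·0.7759 / (0.75·0.7759 + 0.35·0.2241) ≈ 0.8812
After 'pass': P(spam) = 0.25·0.8812 / (0.25·0.8812 + 0.65·0.1188) ≈ 0.7405
After 'flag': P(spam) = 0.75·0.7405 / (0.75·0.7405 + 0.35·0.2595) ≈ 0.8594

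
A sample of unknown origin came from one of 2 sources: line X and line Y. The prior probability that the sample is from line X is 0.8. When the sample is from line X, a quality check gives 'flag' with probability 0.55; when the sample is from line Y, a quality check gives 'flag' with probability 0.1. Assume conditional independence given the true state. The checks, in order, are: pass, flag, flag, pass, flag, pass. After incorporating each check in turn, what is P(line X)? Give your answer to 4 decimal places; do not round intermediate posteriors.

0.9881

After 'pass': P(line X) = 0.45·0.8000 / (0.45·0.8000 + 0.9·0.2000) ≈ 0.6667
After 'flag': P(line X) = 0.55·0.6667 / (0.55·0.6667 + 0.1·0.3333) ≈ 0.9167
After 'flag': P(line X) = 0.55·0.9167 / (0.55·0.9167 + 0.1·0.0833) ≈ 0.9837
After 'pass': P(line X) = 0.45·0.9837 / (0.45·0.9837 + 0.9·0.0163) ≈ 0.9680
After 'flag': P(line X) = 0.55·0.9680 / (0.55·0.9680 + 0.1·0.0320) ≈ 0.9940
After 'pass': P(line X) = 0.45·0.9940 / (0.45·0.9940 + 0.9·0.0060) ≈ 0.9881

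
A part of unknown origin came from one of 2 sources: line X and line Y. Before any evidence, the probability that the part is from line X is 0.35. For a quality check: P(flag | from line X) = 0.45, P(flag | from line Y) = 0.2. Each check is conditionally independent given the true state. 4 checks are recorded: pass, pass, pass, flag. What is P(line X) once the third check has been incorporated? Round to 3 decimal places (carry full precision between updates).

0.149

After 'pass': P(line X) = 0.55·0.3500 / (0.55·0.3500 + 0.8·0.6500) ≈ 0.2702
After 'pass': P(line X) = 0.55·0.2702 / (0.55·0.2702 + 0.8·0.7298) ≈ 0.2029
After 'pass': P(line X) = 0.55·0.2029 / (0.55·0.2029 + 0.8·0.7971) ≈ 0.1489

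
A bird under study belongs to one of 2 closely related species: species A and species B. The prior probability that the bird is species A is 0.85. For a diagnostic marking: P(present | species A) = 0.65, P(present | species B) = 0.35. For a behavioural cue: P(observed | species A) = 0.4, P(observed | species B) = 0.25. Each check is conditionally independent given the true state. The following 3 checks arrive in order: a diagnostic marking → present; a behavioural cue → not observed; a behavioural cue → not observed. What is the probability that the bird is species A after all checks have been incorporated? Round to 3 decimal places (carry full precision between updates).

Each posterior becomes the prior for the next update.
After a diagnostic marking='present': P(species A) = 0.65·0.8500 / (0.65·0.8500 + 0.35·0.1500) ≈ 0.9132
After a behavioural cue='not observed': P(species A) = 0.6·0.9132 / (0.6·0.9132 + 0.75·0.0868) ≈ 0.8938
After a behavioural cue='not observed': P(species A) = 0.6·0.8938 / (0.6·0.8938 + 0.75·0.1062) ≈ 0.8707

0.871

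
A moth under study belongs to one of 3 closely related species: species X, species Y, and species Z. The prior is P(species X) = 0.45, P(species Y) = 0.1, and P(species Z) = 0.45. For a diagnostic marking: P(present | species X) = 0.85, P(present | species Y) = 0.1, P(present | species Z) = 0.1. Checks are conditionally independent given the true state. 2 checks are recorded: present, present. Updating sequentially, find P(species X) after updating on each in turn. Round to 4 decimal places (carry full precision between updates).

0.9834

After 'present': normaliser = 0.85·0.4500 + 0.1·0.1000 + 0.1·0.4500; P(species X) ≈ 0.8743, P(species Y) ≈ 0.0229, P(species Z) ≈ 0.1029
After 'present': normaliser = 0.85·0.8743 + 0.1·0.0229 + 0.1·0.1029; P(species X) ≈ 0.9834, P(species Y) ≈ 0.0030, P(species Z) ≈ 0.0136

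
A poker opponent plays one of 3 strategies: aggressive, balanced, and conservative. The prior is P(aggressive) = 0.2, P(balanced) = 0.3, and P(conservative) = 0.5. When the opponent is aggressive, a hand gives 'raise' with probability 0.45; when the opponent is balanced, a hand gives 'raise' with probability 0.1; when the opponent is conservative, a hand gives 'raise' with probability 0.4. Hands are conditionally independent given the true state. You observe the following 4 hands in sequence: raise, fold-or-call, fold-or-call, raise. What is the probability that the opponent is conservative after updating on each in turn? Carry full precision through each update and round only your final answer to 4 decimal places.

After 'raise': normaliser = 0.45·0.2000 + 0.1·0.3000 + 0.4·0.5000; P(aggressive) ≈ 0.2812, P(balanced) ≈ 0.0938, P(conservative) ≈ 0.6250
After 'fold-or-call': normaliser = 0.55·0.2812 + 0.9·0.0938 + 0.6·0.6250; P(aggressive) ≈ 0.2519, P(balanced) ≈ 0.1374, P(conservative) ≈ 0.6107
After 'fold-or-call': normaliser = 0.55·0.2519 + 0.9·0.1374 + 0.6·0.6107; P(aggressive) ≈ 0.2204, P(balanced) ≈ 0.1967, P(conservative) ≈ 0.5829
After 'raise': normaliser = 0.45·0.2204 + 0.1·0.1967 + 0.4·0.5829; P(aggressive) ≈ 0.2818, P(balanced) ≈ 0.0559, P(conservative) ≈ 0.6624

0.6624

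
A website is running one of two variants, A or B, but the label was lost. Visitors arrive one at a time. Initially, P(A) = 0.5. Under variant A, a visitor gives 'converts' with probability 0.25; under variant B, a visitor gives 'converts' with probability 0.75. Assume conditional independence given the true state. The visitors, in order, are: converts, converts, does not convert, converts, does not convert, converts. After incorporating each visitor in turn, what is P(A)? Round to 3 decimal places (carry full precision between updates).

0.100

After 'converts': P(A) = 0.25·0.5000 / (0.25·0.5000 + 0.75·0.5000) ≈ 0.2500
After 'converts': P(A) = 0.25·0.2500 / (0.25·0.2500 + 0.75·0.7500) ≈ 0.1000
After 'does not convert': P(A) = 0.75·0.1000 / (0.75·0.1000 + 0.25·0.9000) ≈ 0.2500
After 'converts': P(A) = 0.25·0.2500 / (0.25·0.2500 + 0.75·0.7500) ≈ 0.1000
After 'does not convert': P(A) = 0.75·0.1000 / (0.75·0.1000 + 0.25·0.9000) ≈ 0.2500
After 'converts': P(A) = 0.25·0.2500 / (0.25·0.2500 + 0.75·0.7500) ≈ 0.1000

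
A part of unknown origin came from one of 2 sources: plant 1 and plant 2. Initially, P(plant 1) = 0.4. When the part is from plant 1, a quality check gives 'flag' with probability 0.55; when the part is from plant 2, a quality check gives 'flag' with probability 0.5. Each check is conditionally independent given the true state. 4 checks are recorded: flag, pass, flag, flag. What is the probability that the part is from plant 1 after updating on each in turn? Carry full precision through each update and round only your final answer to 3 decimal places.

After 'flag': P(plant 1) = 0.55·0.4000 / (0.55·0.4000 + 0.5·0.6000) ≈ 0.4231
After 'pass': P(plant 1) = 0.45·0.4231 / (0.45·0.4231 + 0.5·0.5769) ≈ 0.3976
After 'flag': P(plant 1) = 0.55·0.3976 / (0.55·0.3976 + 0.5·0.6024) ≈ 0.4206
After 'flag': P(plant 1) = 0.55·0.4206 / (0.55·0.4206 + 0.5·0.5794) ≈ 0.4440

0.444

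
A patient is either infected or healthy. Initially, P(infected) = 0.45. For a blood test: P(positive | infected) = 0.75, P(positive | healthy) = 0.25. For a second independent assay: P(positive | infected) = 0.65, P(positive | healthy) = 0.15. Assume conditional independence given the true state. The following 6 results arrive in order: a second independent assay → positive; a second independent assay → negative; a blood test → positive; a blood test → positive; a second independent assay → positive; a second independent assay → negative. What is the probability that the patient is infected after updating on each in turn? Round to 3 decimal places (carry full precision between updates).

After a second independent assay='positive': P(infected) = 0.65·0.4500 / (0.65·0.4500 + 0.15·0.5500) ≈ 0.7800
After a second independent assay='negative': P(infected) = 0.35·0.7800 / (0.35·0.7800 + 0.85·0.2200) ≈ 0.5935
After a blood test='positive': P(infected) = 0.75·0.5935 / (0.75·0.5935 + 0.25·0.4065) ≈ 0.8141
After a blood test='positive': P(infected) = 0.75·0.8141 / (0.75·0.8141 + 0.25·0.1859) ≈ 0.9293
After a second independent assay='positive': P(infected) = 0.65·0.9293 / (0.65·0.9293 + 0.15·0.0707) ≈ 0.9827
After a second independent assay='negative': P(infected) = 0.35·0.9827 / (0.35·0.9827 + 0.85·0.0173) ≈ 0.9591

0.959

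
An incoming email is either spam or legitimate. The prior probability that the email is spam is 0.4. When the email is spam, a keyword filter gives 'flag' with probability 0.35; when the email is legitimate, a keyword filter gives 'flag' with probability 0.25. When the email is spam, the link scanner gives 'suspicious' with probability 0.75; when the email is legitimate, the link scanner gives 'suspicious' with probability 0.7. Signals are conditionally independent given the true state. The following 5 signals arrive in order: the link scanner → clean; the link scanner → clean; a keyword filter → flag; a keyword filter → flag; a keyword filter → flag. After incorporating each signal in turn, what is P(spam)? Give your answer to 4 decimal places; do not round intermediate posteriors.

After the link scanner='clean': P(spam) = 0.25·0.4000 / (0.25·0.4000 + 0.3·0.6000) ≈ 0.3571
After the link scanner='clean': P(spam) = 0.25·0.3571 / (0.25·0.3571 + 0.3·0.6429) ≈ 0.3165
After a keyword filter='flag': P(spam) = 0.35·0.3165 / (0.35·0.3165 + 0.25·0.6835) ≈ 0.3933
After a keyword filter='flag': P(spam) = 0.35·0.3933 / (0.35·0.3933 + 0.25·0.6067) ≈ 0.4757
After a keyword filter='flag': P(spam) = 0.35·0.4757 / (0.35·0.4757 + 0.25·0.5243) ≈ 0.5595

0.5595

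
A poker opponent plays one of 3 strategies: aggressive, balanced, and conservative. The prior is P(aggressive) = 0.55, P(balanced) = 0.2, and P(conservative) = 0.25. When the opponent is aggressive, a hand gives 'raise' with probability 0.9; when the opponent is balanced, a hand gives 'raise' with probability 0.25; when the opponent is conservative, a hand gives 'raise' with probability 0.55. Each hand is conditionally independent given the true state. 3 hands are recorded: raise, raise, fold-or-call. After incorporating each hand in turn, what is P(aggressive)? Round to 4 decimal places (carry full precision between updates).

After 'raise': normaliser = 0.9·0.5500 + 0.25·0.2000 + 0.55·0.2500; P(aggressive) ≈ 0.7253, P(balanced) ≈ 0.0733, P(conservative) ≈ 0.2015
After 'raise': normaliser = 0.9·0.7253 + 0.25·0.0733 + 0.55·0.2015; P(aggressive) ≈ 0.8349, P(balanced) ≈ 0.0234, P(conservative) ≈ 0.1417
After 'fold-or-call': normaliser = 0.1·0.8349 + 0.75·0.0234 + 0.45·0.1417; P(aggressive) ≈ 0.5065, P(balanced) ≈ 0.1066, P(conservative) ≈ 0.3869

0.5065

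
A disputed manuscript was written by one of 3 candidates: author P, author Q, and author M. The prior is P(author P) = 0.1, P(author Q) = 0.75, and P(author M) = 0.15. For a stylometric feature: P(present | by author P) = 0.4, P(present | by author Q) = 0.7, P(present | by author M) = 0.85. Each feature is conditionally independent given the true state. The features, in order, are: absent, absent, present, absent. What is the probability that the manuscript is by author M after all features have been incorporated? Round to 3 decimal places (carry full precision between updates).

0.019

Apply Bayes' rule sequentially, carrying P(author M) forward.
After 'absent': normaliser = 0.6·0.1000 + 0.3·0.7500 + 0.15·0.1500; P(author P) ≈ 0.1951, P(author Q) ≈ 0.7317, P(author M) ≈ 0.0732
After 'absent': normaliser = 0.6·0.1951 + 0.3·0.7317 + 0.15·0.0732; P(author P) ≈ 0.3368, P(author Q) ≈ 0.6316, P(author M) ≈ 0.0316
After 'present': normaliser = 0.4·0.3368 + 0.7·0.6316 + 0.85·0.0316; P(author P) ≈ 0.2232, P(author Q) ≈ 0.7323, P(author M) ≈ 0.0445
After 'absent': normaliser = 0.6·0.2232 + 0.3·0.7323 + 0.15·0.0445; P(author P) ≈ 0.3717, P(author Q) ≈ 0.6098, P(author M) ≈ 0.0185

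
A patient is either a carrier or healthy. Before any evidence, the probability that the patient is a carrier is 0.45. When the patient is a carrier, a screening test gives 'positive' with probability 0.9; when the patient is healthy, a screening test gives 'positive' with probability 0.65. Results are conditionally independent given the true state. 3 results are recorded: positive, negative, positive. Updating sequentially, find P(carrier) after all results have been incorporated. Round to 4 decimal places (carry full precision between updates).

0.3095

Apply Bayes' rule sequentially, carrying P(carrier) forward.
After 'positive': P(carrier) = 0.9·0.4500 / (0.9·0.4500 + 0.65·0.5500) ≈ 0.5311
After 'negative': P(carrier) = 0.1·0.5311 / (0.1·0.5311 + 0.35·0.4689) ≈ 0.2445
After 'positive': P(carrier) = 0.9·0.2445 / (0.9·0.2445 + 0.65·0.7555) ≈ 0.3095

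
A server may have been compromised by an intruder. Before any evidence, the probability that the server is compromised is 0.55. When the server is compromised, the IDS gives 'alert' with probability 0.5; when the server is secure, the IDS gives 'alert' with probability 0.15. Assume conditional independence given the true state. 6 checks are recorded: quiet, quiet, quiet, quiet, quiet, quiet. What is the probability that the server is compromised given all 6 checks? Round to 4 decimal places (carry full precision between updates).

After 'quiet': P(compromised) = 0.5·0.5500 / (0.5·0.5500 + 0.85·0.4500) ≈ 0.4183
After 'quiet': P(compromised) = 0.5·0.4183 / (0.5·0.4183 + 0.85·0.5817) ≈ 0.2972
After 'quiet': P(compromised) = 0.5·0.2972 / (0.5·0.2972 + 0.85·0.7028) ≈ 0.1992
After 'quiet': P(compromised) = 0.5·0.1992 / (0.5·0.1992 + 0.85·0.8008) ≈ 0.1277
After 'quiet': P(compromised) = 0.5·0.1277 / (0.5·0.1277 + 0.85·0.8723) ≈ 0.0793
After 'quiet': P(compromised) = 0.5·0.0793 / (0.5·0.0793 + 0.85·0.9207) ≈ 0.0482

0.0482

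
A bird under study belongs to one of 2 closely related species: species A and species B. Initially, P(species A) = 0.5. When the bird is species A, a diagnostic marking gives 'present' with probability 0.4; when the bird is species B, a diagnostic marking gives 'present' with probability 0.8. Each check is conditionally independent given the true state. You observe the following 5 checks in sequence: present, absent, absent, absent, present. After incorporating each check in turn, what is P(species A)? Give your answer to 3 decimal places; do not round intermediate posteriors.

0.871

After 'present': P(species A) = 0.4·0.5000 / (0.4·0.5000 + 0.8·0.5000) ≈ 0.3333
After 'absent': P(species A) = 0.6·0.3333 / (0.6·0.3333 + 0.2·0.6667) ≈ 0.6000
After 'absent': P(species A) = 0.6·0.6000 / (0.6·0.6000 + 0.2·0.4000) ≈ 0.8182
After 'absent': P(species A) = 0.6·0.8182 / (0.6·0.8182 + 0.2·0.1818) ≈ 0.9310
After 'present': P(species A) = 0.4·0.9310 / (0.4·0.9310 + 0.8·0.0690) ≈ 0.8710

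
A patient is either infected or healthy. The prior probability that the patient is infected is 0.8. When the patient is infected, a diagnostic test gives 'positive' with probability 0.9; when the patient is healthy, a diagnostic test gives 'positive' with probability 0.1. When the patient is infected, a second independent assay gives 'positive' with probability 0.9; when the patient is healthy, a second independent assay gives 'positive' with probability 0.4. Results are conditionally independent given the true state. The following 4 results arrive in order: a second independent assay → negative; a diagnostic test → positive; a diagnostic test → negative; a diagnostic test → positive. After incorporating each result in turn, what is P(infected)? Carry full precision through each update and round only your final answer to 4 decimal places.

After a second independent assay='negative': P(infected) = 0.1·0.8000 / (0.1·0.8000 + 0.6·0.2000) ≈ 0.4000
After a diagnostic test='positive': P(infected) = 0.9·0.4000 / (0.9·0.4000 + 0.1·0.6000) ≈ 0.8571
After a diagnostic test='negative': P(infected) = 0.1·0.8571 / (0.1·0.8571 + 0.9·0.1429) ≈ 0.4000
After a diagnostic test='positive': P(infected) = 0.9·0.4000 / (0.9·0.4000 + 0.1·0.6000) ≈ 0.8571

0.8571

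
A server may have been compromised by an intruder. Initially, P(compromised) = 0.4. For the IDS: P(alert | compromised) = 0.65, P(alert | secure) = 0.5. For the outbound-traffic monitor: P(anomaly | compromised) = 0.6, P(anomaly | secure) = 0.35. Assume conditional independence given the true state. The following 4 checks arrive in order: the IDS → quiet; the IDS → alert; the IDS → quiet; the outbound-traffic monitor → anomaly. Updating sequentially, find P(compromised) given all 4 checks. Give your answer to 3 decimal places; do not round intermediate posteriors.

After the IDS='quiet': P(compromised) = 0.35·0.4000 / (0.35·0.4000 + 0.5·0.6000) ≈ 0.3182
After the IDS='alert': P(compromised) = 0.65·0.3182 / (0.65·0.3182 + 0.5·0.6818) ≈ 0.3776
After the IDS='quiet': P(compromised) = 0.35·0.3776 / (0.35·0.3776 + 0.5·0.6224) ≈ 0.2981
After the outbound-traffic monitor='anomaly': P(compromised) = 0.6·0.2981 / (0.6·0.2981 + 0.35·0.7019) ≈ 0.4213

0.421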